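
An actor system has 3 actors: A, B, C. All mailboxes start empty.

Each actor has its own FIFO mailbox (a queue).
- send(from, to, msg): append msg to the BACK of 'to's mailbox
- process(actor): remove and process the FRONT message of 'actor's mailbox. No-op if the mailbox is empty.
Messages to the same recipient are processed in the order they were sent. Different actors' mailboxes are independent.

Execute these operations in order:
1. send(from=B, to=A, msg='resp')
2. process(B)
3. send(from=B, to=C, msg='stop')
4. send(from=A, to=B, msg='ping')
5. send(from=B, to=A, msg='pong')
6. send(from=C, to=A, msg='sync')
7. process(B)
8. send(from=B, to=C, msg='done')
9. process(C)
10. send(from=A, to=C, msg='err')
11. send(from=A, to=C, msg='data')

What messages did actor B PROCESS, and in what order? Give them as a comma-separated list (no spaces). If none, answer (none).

After 1 (send(from=B, to=A, msg='resp')): A:[resp] B:[] C:[]
After 2 (process(B)): A:[resp] B:[] C:[]
After 3 (send(from=B, to=C, msg='stop')): A:[resp] B:[] C:[stop]
After 4 (send(from=A, to=B, msg='ping')): A:[resp] B:[ping] C:[stop]
After 5 (send(from=B, to=A, msg='pong')): A:[resp,pong] B:[ping] C:[stop]
After 6 (send(from=C, to=A, msg='sync')): A:[resp,pong,sync] B:[ping] C:[stop]
After 7 (process(B)): A:[resp,pong,sync] B:[] C:[stop]
After 8 (send(from=B, to=C, msg='done')): A:[resp,pong,sync] B:[] C:[stop,done]
After 9 (process(C)): A:[resp,pong,sync] B:[] C:[done]
After 10 (send(from=A, to=C, msg='err')): A:[resp,pong,sync] B:[] C:[done,err]
After 11 (send(from=A, to=C, msg='data')): A:[resp,pong,sync] B:[] C:[done,err,data]

Answer: ping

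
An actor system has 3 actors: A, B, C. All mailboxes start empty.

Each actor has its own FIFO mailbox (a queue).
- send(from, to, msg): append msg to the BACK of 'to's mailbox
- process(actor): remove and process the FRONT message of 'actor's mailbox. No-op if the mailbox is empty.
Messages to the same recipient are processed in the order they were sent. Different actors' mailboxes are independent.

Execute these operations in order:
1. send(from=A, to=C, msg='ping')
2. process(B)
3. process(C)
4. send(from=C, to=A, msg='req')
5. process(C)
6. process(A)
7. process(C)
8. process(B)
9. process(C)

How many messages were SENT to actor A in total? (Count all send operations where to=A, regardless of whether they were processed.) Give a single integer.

Answer: 1

Derivation:
After 1 (send(from=A, to=C, msg='ping')): A:[] B:[] C:[ping]
After 2 (process(B)): A:[] B:[] C:[ping]
After 3 (process(C)): A:[] B:[] C:[]
After 4 (send(from=C, to=A, msg='req')): A:[req] B:[] C:[]
After 5 (process(C)): A:[req] B:[] C:[]
After 6 (process(A)): A:[] B:[] C:[]
After 7 (process(C)): A:[] B:[] C:[]
After 8 (process(B)): A:[] B:[] C:[]
After 9 (process(C)): A:[] B:[] C:[]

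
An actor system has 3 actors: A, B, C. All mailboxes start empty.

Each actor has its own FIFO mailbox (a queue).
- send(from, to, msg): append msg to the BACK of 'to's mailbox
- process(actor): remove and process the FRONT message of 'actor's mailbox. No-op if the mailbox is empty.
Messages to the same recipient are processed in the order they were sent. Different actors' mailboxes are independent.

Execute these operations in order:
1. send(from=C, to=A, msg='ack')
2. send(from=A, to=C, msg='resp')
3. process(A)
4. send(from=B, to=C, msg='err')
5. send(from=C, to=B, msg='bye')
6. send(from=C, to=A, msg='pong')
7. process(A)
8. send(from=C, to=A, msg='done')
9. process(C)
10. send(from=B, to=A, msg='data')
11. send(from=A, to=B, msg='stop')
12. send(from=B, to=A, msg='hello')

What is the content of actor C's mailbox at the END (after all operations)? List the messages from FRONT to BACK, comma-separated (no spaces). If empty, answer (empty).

After 1 (send(from=C, to=A, msg='ack')): A:[ack] B:[] C:[]
After 2 (send(from=A, to=C, msg='resp')): A:[ack] B:[] C:[resp]
After 3 (process(A)): A:[] B:[] C:[resp]
After 4 (send(from=B, to=C, msg='err')): A:[] B:[] C:[resp,err]
After 5 (send(from=C, to=B, msg='bye')): A:[] B:[bye] C:[resp,err]
After 6 (send(from=C, to=A, msg='pong')): A:[pong] B:[bye] C:[resp,err]
After 7 (process(A)): A:[] B:[bye] C:[resp,err]
After 8 (send(from=C, to=A, msg='done')): A:[done] B:[bye] C:[resp,err]
After 9 (process(C)): A:[done] B:[bye] C:[err]
After 10 (send(from=B, to=A, msg='data')): A:[done,data] B:[bye] C:[err]
After 11 (send(from=A, to=B, msg='stop')): A:[done,data] B:[bye,stop] C:[err]
After 12 (send(from=B, to=A, msg='hello')): A:[done,data,hello] B:[bye,stop] C:[err]

Answer: err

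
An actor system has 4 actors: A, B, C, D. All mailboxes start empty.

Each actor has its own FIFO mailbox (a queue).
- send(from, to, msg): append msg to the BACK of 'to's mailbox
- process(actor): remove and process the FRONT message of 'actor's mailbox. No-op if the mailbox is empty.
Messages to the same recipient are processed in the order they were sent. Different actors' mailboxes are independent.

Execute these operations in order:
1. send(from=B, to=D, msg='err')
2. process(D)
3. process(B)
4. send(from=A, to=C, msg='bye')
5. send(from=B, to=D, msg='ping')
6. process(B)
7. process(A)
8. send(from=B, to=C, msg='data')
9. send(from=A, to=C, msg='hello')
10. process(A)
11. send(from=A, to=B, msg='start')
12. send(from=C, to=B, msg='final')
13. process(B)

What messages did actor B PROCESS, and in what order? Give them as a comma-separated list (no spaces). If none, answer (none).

Answer: start

Derivation:
After 1 (send(from=B, to=D, msg='err')): A:[] B:[] C:[] D:[err]
After 2 (process(D)): A:[] B:[] C:[] D:[]
After 3 (process(B)): A:[] B:[] C:[] D:[]
After 4 (send(from=A, to=C, msg='bye')): A:[] B:[] C:[bye] D:[]
After 5 (send(from=B, to=D, msg='ping')): A:[] B:[] C:[bye] D:[ping]
After 6 (process(B)): A:[] B:[] C:[bye] D:[ping]
After 7 (process(A)): A:[] B:[] C:[bye] D:[ping]
After 8 (send(from=B, to=C, msg='data')): A:[] B:[] C:[bye,data] D:[ping]
After 9 (send(from=A, to=C, msg='hello')): A:[] B:[] C:[bye,data,hello] D:[ping]
After 10 (process(A)): A:[] B:[] C:[bye,data,hello] D:[ping]
After 11 (send(from=A, to=B, msg='start')): A:[] B:[start] C:[bye,data,hello] D:[ping]
After 12 (send(from=C, to=B, msg='final')): A:[] B:[start,final] C:[bye,data,hello] D:[ping]
After 13 (process(B)): A:[] B:[final] C:[bye,data,hello] D:[ping]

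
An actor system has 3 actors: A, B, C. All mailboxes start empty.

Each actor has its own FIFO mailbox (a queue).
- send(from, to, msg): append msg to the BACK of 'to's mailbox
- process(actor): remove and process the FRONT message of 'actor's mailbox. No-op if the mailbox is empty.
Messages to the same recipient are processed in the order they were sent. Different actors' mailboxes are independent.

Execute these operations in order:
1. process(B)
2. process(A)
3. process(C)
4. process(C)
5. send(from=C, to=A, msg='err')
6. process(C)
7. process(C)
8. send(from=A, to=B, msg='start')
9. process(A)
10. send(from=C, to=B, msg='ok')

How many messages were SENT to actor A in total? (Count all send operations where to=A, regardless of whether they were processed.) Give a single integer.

After 1 (process(B)): A:[] B:[] C:[]
After 2 (process(A)): A:[] B:[] C:[]
After 3 (process(C)): A:[] B:[] C:[]
After 4 (process(C)): A:[] B:[] C:[]
After 5 (send(from=C, to=A, msg='err')): A:[err] B:[] C:[]
After 6 (process(C)): A:[err] B:[] C:[]
After 7 (process(C)): A:[err] B:[] C:[]
After 8 (send(from=A, to=B, msg='start')): A:[err] B:[start] C:[]
After 9 (process(A)): A:[] B:[start] C:[]
After 10 (send(from=C, to=B, msg='ok')): A:[] B:[start,ok] C:[]

Answer: 1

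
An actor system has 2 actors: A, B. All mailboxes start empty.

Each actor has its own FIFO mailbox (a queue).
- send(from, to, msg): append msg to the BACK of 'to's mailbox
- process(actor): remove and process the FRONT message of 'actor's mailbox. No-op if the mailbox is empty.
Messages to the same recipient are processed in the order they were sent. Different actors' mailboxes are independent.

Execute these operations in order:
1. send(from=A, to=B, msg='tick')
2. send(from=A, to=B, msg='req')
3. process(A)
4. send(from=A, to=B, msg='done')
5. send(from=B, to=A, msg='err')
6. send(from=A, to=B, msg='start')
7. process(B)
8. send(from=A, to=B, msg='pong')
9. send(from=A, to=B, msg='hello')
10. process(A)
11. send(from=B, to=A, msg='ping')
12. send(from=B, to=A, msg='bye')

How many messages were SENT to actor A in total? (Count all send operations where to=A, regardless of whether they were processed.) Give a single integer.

Answer: 3

Derivation:
After 1 (send(from=A, to=B, msg='tick')): A:[] B:[tick]
After 2 (send(from=A, to=B, msg='req')): A:[] B:[tick,req]
After 3 (process(A)): A:[] B:[tick,req]
After 4 (send(from=A, to=B, msg='done')): A:[] B:[tick,req,done]
After 5 (send(from=B, to=A, msg='err')): A:[err] B:[tick,req,done]
After 6 (send(from=A, to=B, msg='start')): A:[err] B:[tick,req,done,start]
After 7 (process(B)): A:[err] B:[req,done,start]
After 8 (send(from=A, to=B, msg='pong')): A:[err] B:[req,done,start,pong]
After 9 (send(from=A, to=B, msg='hello')): A:[err] B:[req,done,start,pong,hello]
After 10 (process(A)): A:[] B:[req,done,start,pong,hello]
After 11 (send(from=B, to=A, msg='ping')): A:[ping] B:[req,done,start,pong,hello]
After 12 (send(from=B, to=A, msg='bye')): A:[ping,bye] B:[req,done,start,pong,hello]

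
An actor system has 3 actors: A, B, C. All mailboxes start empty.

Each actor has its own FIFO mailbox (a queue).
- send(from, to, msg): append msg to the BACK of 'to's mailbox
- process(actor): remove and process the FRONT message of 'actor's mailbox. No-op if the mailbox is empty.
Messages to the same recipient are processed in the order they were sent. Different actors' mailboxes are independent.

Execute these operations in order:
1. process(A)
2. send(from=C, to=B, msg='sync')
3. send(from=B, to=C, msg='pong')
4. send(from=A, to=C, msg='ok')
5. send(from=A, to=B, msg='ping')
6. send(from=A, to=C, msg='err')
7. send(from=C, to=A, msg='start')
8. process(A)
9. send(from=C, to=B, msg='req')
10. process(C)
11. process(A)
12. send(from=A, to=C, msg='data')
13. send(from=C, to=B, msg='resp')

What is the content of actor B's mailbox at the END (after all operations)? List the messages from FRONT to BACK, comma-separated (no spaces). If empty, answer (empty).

After 1 (process(A)): A:[] B:[] C:[]
After 2 (send(from=C, to=B, msg='sync')): A:[] B:[sync] C:[]
After 3 (send(from=B, to=C, msg='pong')): A:[] B:[sync] C:[pong]
After 4 (send(from=A, to=C, msg='ok')): A:[] B:[sync] C:[pong,ok]
After 5 (send(from=A, to=B, msg='ping')): A:[] B:[sync,ping] C:[pong,ok]
After 6 (send(from=A, to=C, msg='err')): A:[] B:[sync,ping] C:[pong,ok,err]
After 7 (send(from=C, to=A, msg='start')): A:[start] B:[sync,ping] C:[pong,ok,err]
After 8 (process(A)): A:[] B:[sync,ping] C:[pong,ok,err]
After 9 (send(from=C, to=B, msg='req')): A:[] B:[sync,ping,req] C:[pong,ok,err]
After 10 (process(C)): A:[] B:[sync,ping,req] C:[ok,err]
After 11 (process(A)): A:[] B:[sync,ping,req] C:[ok,err]
After 12 (send(from=A, to=C, msg='data')): A:[] B:[sync,ping,req] C:[ok,err,data]
After 13 (send(from=C, to=B, msg='resp')): A:[] B:[sync,ping,req,resp] C:[ok,err,data]

Answer: sync,ping,req,resp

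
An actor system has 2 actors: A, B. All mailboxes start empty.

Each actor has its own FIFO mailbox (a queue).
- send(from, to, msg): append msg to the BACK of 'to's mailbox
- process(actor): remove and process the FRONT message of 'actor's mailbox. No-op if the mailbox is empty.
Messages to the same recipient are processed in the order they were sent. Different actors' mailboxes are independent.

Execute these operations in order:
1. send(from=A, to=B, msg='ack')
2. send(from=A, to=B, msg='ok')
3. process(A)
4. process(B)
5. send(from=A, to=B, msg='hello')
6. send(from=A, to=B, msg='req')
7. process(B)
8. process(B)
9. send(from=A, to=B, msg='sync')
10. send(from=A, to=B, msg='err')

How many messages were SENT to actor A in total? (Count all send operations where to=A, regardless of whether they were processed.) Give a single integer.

After 1 (send(from=A, to=B, msg='ack')): A:[] B:[ack]
After 2 (send(from=A, to=B, msg='ok')): A:[] B:[ack,ok]
After 3 (process(A)): A:[] B:[ack,ok]
After 4 (process(B)): A:[] B:[ok]
After 5 (send(from=A, to=B, msg='hello')): A:[] B:[ok,hello]
After 6 (send(from=A, to=B, msg='req')): A:[] B:[ok,hello,req]
After 7 (process(B)): A:[] B:[hello,req]
After 8 (process(B)): A:[] B:[req]
After 9 (send(from=A, to=B, msg='sync')): A:[] B:[req,sync]
After 10 (send(from=A, to=B, msg='err')): A:[] B:[req,sync,err]

Answer: 0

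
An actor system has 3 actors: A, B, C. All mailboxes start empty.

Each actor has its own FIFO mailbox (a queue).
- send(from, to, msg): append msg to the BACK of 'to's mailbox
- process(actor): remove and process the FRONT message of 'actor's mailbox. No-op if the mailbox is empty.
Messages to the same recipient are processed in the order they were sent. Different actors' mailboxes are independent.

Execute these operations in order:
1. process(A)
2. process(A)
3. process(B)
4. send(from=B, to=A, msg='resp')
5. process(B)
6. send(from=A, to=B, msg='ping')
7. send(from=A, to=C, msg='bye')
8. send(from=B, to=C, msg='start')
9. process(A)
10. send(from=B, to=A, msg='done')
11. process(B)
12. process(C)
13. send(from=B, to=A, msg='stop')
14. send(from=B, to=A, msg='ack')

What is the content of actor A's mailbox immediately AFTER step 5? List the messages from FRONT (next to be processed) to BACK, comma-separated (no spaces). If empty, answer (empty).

After 1 (process(A)): A:[] B:[] C:[]
After 2 (process(A)): A:[] B:[] C:[]
After 3 (process(B)): A:[] B:[] C:[]
After 4 (send(from=B, to=A, msg='resp')): A:[resp] B:[] C:[]
After 5 (process(B)): A:[resp] B:[] C:[]

resp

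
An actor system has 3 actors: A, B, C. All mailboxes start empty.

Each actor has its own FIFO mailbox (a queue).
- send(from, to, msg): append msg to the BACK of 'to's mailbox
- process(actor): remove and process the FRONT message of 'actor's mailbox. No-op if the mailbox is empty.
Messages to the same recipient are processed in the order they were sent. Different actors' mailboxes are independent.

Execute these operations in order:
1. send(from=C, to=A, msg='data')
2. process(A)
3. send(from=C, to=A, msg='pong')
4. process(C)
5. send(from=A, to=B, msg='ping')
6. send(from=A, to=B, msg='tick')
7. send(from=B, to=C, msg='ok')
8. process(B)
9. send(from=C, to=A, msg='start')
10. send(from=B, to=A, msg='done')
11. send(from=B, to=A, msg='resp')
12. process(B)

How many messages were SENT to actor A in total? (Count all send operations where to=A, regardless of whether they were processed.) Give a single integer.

After 1 (send(from=C, to=A, msg='data')): A:[data] B:[] C:[]
After 2 (process(A)): A:[] B:[] C:[]
After 3 (send(from=C, to=A, msg='pong')): A:[pong] B:[] C:[]
After 4 (process(C)): A:[pong] B:[] C:[]
After 5 (send(from=A, to=B, msg='ping')): A:[pong] B:[ping] C:[]
After 6 (send(from=A, to=B, msg='tick')): A:[pong] B:[ping,tick] C:[]
After 7 (send(from=B, to=C, msg='ok')): A:[pong] B:[ping,tick] C:[ok]
After 8 (process(B)): A:[pong] B:[tick] C:[ok]
After 9 (send(from=C, to=A, msg='start')): A:[pong,start] B:[tick] C:[ok]
After 10 (send(from=B, to=A, msg='done')): A:[pong,start,done] B:[tick] C:[ok]
After 11 (send(from=B, to=A, msg='resp')): A:[pong,start,done,resp] B:[tick] C:[ok]
After 12 (process(B)): A:[pong,start,done,resp] B:[] C:[ok]

Answer: 5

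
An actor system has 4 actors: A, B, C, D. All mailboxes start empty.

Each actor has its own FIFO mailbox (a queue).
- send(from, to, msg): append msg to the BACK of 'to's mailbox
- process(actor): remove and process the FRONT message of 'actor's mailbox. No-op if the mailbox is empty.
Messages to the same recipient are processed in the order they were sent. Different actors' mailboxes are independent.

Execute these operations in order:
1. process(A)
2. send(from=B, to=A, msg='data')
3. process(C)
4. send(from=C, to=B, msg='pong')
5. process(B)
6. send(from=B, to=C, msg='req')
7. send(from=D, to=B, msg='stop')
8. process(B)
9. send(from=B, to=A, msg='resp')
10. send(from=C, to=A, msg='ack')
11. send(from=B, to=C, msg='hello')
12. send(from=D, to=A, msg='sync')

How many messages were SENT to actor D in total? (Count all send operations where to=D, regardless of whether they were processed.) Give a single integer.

After 1 (process(A)): A:[] B:[] C:[] D:[]
After 2 (send(from=B, to=A, msg='data')): A:[data] B:[] C:[] D:[]
After 3 (process(C)): A:[data] B:[] C:[] D:[]
After 4 (send(from=C, to=B, msg='pong')): A:[data] B:[pong] C:[] D:[]
After 5 (process(B)): A:[data] B:[] C:[] D:[]
After 6 (send(from=B, to=C, msg='req')): A:[data] B:[] C:[req] D:[]
After 7 (send(from=D, to=B, msg='stop')): A:[data] B:[stop] C:[req] D:[]
After 8 (process(B)): A:[data] B:[] C:[req] D:[]
After 9 (send(from=B, to=A, msg='resp')): A:[data,resp] B:[] C:[req] D:[]
After 10 (send(from=C, to=A, msg='ack')): A:[data,resp,ack] B:[] C:[req] D:[]
After 11 (send(from=B, to=C, msg='hello')): A:[data,resp,ack] B:[] C:[req,hello] D:[]
After 12 (send(from=D, to=A, msg='sync')): A:[data,resp,ack,sync] B:[] C:[req,hello] D:[]

Answer: 0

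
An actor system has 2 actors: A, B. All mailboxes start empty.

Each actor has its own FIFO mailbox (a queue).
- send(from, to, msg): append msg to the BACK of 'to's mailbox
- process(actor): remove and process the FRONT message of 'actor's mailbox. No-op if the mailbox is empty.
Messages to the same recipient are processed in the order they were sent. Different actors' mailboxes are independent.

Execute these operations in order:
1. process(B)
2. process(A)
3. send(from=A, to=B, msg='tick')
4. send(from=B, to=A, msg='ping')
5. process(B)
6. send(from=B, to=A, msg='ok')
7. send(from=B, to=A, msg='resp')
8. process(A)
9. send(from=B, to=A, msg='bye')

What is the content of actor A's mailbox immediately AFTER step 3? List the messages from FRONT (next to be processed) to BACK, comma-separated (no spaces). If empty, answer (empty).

After 1 (process(B)): A:[] B:[]
After 2 (process(A)): A:[] B:[]
After 3 (send(from=A, to=B, msg='tick')): A:[] B:[tick]

(empty)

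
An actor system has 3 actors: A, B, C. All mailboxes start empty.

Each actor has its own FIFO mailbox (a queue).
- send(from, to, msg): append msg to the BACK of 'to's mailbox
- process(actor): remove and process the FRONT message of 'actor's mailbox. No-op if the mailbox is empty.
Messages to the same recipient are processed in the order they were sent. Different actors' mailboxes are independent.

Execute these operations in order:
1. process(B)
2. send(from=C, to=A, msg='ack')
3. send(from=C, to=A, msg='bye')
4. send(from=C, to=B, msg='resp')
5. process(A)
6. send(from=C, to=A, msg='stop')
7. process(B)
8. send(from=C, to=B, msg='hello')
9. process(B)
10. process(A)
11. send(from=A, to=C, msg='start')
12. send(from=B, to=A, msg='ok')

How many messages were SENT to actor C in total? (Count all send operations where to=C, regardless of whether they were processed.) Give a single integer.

After 1 (process(B)): A:[] B:[] C:[]
After 2 (send(from=C, to=A, msg='ack')): A:[ack] B:[] C:[]
After 3 (send(from=C, to=A, msg='bye')): A:[ack,bye] B:[] C:[]
After 4 (send(from=C, to=B, msg='resp')): A:[ack,bye] B:[resp] C:[]
After 5 (process(A)): A:[bye] B:[resp] C:[]
After 6 (send(from=C, to=A, msg='stop')): A:[bye,stop] B:[resp] C:[]
After 7 (process(B)): A:[bye,stop] B:[] C:[]
After 8 (send(from=C, to=B, msg='hello')): A:[bye,stop] B:[hello] C:[]
After 9 (process(B)): A:[bye,stop] B:[] C:[]
After 10 (process(A)): A:[stop] B:[] C:[]
After 11 (send(from=A, to=C, msg='start')): A:[stop] B:[] C:[start]
After 12 (send(from=B, to=A, msg='ok')): A:[stop,ok] B:[] C:[start]

Answer: 1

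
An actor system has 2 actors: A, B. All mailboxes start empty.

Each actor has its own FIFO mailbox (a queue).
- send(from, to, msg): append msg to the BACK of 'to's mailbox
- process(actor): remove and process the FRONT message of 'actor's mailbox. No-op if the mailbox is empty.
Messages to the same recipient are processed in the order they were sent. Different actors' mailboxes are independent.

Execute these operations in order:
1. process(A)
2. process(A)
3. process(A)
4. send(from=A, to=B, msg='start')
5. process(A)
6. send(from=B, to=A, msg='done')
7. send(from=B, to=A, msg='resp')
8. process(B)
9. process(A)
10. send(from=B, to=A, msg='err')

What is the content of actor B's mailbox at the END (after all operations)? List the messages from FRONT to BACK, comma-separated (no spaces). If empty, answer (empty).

After 1 (process(A)): A:[] B:[]
After 2 (process(A)): A:[] B:[]
After 3 (process(A)): A:[] B:[]
After 4 (send(from=A, to=B, msg='start')): A:[] B:[start]
After 5 (process(A)): A:[] B:[start]
After 6 (send(from=B, to=A, msg='done')): A:[done] B:[start]
After 7 (send(from=B, to=A, msg='resp')): A:[done,resp] B:[start]
After 8 (process(B)): A:[done,resp] B:[]
After 9 (process(A)): A:[resp] B:[]
After 10 (send(from=B, to=A, msg='err')): A:[resp,err] B:[]

Answer: (empty)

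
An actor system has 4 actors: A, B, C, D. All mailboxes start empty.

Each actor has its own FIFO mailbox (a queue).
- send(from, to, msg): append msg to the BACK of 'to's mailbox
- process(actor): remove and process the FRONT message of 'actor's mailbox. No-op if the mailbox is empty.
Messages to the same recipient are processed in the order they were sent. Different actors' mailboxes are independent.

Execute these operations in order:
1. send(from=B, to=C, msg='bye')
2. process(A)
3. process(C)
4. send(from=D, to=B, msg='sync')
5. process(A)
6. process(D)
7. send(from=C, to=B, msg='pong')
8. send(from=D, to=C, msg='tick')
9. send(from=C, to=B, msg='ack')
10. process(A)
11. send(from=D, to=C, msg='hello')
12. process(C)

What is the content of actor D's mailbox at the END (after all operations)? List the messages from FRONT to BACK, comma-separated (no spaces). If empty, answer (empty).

After 1 (send(from=B, to=C, msg='bye')): A:[] B:[] C:[bye] D:[]
After 2 (process(A)): A:[] B:[] C:[bye] D:[]
After 3 (process(C)): A:[] B:[] C:[] D:[]
After 4 (send(from=D, to=B, msg='sync')): A:[] B:[sync] C:[] D:[]
After 5 (process(A)): A:[] B:[sync] C:[] D:[]
After 6 (process(D)): A:[] B:[sync] C:[] D:[]
After 7 (send(from=C, to=B, msg='pong')): A:[] B:[sync,pong] C:[] D:[]
After 8 (send(from=D, to=C, msg='tick')): A:[] B:[sync,pong] C:[tick] D:[]
After 9 (send(from=C, to=B, msg='ack')): A:[] B:[sync,pong,ack] C:[tick] D:[]
After 10 (process(A)): A:[] B:[sync,pong,ack] C:[tick] D:[]
After 11 (send(from=D, to=C, msg='hello')): A:[] B:[sync,pong,ack] C:[tick,hello] D:[]
After 12 (process(C)): A:[] B:[sync,pong,ack] C:[hello] D:[]

Answer: (empty)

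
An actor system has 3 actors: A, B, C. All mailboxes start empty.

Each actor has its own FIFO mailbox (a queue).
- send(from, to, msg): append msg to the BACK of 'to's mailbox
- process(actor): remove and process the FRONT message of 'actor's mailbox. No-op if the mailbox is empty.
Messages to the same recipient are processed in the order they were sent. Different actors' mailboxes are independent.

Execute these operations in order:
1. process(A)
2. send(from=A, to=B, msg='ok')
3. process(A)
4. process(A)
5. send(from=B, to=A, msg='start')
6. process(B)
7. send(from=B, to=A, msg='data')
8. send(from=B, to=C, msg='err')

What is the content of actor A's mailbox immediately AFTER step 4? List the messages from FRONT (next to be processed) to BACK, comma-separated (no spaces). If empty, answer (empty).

After 1 (process(A)): A:[] B:[] C:[]
After 2 (send(from=A, to=B, msg='ok')): A:[] B:[ok] C:[]
After 3 (process(A)): A:[] B:[ok] C:[]
After 4 (process(A)): A:[] B:[ok] C:[]

(empty)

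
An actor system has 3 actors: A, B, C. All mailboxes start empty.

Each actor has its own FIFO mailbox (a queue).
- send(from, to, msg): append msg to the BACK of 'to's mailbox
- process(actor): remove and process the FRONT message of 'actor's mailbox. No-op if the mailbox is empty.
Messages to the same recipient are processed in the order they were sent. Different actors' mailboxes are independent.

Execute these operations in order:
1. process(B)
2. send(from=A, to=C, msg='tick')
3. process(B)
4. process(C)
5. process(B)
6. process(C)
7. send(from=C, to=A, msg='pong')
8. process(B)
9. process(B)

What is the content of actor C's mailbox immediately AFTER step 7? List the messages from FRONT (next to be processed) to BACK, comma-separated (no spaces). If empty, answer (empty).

After 1 (process(B)): A:[] B:[] C:[]
After 2 (send(from=A, to=C, msg='tick')): A:[] B:[] C:[tick]
After 3 (process(B)): A:[] B:[] C:[tick]
After 4 (process(C)): A:[] B:[] C:[]
After 5 (process(B)): A:[] B:[] C:[]
After 6 (process(C)): A:[] B:[] C:[]
After 7 (send(from=C, to=A, msg='pong')): A:[pong] B:[] C:[]

(empty)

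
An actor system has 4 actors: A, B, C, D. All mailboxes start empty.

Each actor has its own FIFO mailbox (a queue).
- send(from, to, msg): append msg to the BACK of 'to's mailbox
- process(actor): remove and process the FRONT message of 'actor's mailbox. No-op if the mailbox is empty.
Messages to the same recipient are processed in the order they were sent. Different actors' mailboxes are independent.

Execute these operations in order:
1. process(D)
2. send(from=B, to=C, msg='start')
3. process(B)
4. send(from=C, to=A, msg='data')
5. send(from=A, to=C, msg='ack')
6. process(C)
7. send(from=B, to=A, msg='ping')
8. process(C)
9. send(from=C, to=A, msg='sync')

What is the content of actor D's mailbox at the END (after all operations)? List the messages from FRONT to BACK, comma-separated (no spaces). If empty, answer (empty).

Answer: (empty)

Derivation:
After 1 (process(D)): A:[] B:[] C:[] D:[]
After 2 (send(from=B, to=C, msg='start')): A:[] B:[] C:[start] D:[]
After 3 (process(B)): A:[] B:[] C:[start] D:[]
After 4 (send(from=C, to=A, msg='data')): A:[data] B:[] C:[start] D:[]
After 5 (send(from=A, to=C, msg='ack')): A:[data] B:[] C:[start,ack] D:[]
After 6 (process(C)): A:[data] B:[] C:[ack] D:[]
After 7 (send(from=B, to=A, msg='ping')): A:[data,ping] B:[] C:[ack] D:[]
After 8 (process(C)): A:[data,ping] B:[] C:[] D:[]
After 9 (send(from=C, to=A, msg='sync')): A:[data,ping,sync] B:[] C:[] D:[]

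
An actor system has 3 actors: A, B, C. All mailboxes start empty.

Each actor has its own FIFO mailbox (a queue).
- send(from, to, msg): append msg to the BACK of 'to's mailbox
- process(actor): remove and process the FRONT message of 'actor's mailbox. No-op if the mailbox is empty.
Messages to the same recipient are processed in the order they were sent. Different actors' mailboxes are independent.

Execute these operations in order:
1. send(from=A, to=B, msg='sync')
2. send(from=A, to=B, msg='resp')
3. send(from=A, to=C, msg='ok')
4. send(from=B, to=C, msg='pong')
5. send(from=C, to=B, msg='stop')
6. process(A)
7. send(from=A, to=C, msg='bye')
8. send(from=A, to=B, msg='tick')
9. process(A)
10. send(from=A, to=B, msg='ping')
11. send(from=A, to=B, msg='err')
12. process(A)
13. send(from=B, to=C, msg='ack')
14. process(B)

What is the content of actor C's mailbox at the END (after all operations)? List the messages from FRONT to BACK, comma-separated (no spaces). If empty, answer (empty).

Answer: ok,pong,bye,ack

Derivation:
After 1 (send(from=A, to=B, msg='sync')): A:[] B:[sync] C:[]
After 2 (send(from=A, to=B, msg='resp')): A:[] B:[sync,resp] C:[]
After 3 (send(from=A, to=C, msg='ok')): A:[] B:[sync,resp] C:[ok]
After 4 (send(from=B, to=C, msg='pong')): A:[] B:[sync,resp] C:[ok,pong]
After 5 (send(from=C, to=B, msg='stop')): A:[] B:[sync,resp,stop] C:[ok,pong]
After 6 (process(A)): A:[] B:[sync,resp,stop] C:[ok,pong]
After 7 (send(from=A, to=C, msg='bye')): A:[] B:[sync,resp,stop] C:[ok,pong,bye]
After 8 (send(from=A, to=B, msg='tick')): A:[] B:[sync,resp,stop,tick] C:[ok,pong,bye]
After 9 (process(A)): A:[] B:[sync,resp,stop,tick] C:[ok,pong,bye]
After 10 (send(from=A, to=B, msg='ping')): A:[] B:[sync,resp,stop,tick,ping] C:[ok,pong,bye]
After 11 (send(from=A, to=B, msg='err')): A:[] B:[sync,resp,stop,tick,ping,err] C:[ok,pong,bye]
After 12 (process(A)): A:[] B:[sync,resp,stop,tick,ping,err] C:[ok,pong,bye]
After 13 (send(from=B, to=C, msg='ack')): A:[] B:[sync,resp,stop,tick,ping,err] C:[ok,pong,bye,ack]
After 14 (process(B)): A:[] B:[resp,stop,tick,ping,err] C:[ok,pong,bye,ack]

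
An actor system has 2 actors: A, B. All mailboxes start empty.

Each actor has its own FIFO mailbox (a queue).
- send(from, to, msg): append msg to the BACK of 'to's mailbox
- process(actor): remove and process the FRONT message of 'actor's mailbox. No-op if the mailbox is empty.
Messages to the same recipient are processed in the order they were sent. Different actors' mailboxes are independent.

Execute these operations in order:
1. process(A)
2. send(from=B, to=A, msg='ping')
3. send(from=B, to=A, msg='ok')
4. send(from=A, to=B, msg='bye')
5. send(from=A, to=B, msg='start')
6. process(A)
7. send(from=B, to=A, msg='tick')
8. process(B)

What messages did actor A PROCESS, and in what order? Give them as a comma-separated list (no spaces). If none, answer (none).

Answer: ping

Derivation:
After 1 (process(A)): A:[] B:[]
After 2 (send(from=B, to=A, msg='ping')): A:[ping] B:[]
After 3 (send(from=B, to=A, msg='ok')): A:[ping,ok] B:[]
After 4 (send(from=A, to=B, msg='bye')): A:[ping,ok] B:[bye]
After 5 (send(from=A, to=B, msg='start')): A:[ping,ok] B:[bye,start]
After 6 (process(A)): A:[ok] B:[bye,start]
After 7 (send(from=B, to=A, msg='tick')): A:[ok,tick] B:[bye,start]
After 8 (process(B)): A:[ok,tick] B:[start]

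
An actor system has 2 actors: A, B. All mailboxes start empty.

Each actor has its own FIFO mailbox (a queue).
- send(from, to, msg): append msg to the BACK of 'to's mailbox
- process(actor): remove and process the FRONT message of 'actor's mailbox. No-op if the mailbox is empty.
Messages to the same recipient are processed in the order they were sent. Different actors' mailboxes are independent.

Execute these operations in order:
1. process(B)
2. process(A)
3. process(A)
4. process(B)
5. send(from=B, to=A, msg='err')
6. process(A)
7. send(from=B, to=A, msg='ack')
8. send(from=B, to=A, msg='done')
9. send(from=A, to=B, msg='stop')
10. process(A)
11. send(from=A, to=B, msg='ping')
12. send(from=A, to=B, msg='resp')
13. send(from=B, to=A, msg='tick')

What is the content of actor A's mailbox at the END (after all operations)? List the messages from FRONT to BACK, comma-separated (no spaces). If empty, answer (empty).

After 1 (process(B)): A:[] B:[]
After 2 (process(A)): A:[] B:[]
After 3 (process(A)): A:[] B:[]
After 4 (process(B)): A:[] B:[]
After 5 (send(from=B, to=A, msg='err')): A:[err] B:[]
After 6 (process(A)): A:[] B:[]
After 7 (send(from=B, to=A, msg='ack')): A:[ack] B:[]
After 8 (send(from=B, to=A, msg='done')): A:[ack,done] B:[]
After 9 (send(from=A, to=B, msg='stop')): A:[ack,done] B:[stop]
After 10 (process(A)): A:[done] B:[stop]
After 11 (send(from=A, to=B, msg='ping')): A:[done] B:[stop,ping]
After 12 (send(from=A, to=B, msg='resp')): A:[done] B:[stop,ping,resp]
After 13 (send(from=B, to=A, msg='tick')): A:[done,tick] B:[stop,ping,resp]

Answer: done,tick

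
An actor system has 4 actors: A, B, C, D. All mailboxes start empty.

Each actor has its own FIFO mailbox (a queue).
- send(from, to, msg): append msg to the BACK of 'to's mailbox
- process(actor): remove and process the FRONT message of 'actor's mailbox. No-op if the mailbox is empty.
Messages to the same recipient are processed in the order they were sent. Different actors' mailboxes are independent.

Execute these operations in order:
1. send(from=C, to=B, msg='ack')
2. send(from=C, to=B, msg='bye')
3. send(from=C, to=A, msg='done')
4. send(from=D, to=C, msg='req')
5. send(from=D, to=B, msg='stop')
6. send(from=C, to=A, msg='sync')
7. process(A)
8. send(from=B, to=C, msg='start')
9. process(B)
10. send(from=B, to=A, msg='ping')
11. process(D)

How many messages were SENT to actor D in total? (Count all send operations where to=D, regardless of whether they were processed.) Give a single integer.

After 1 (send(from=C, to=B, msg='ack')): A:[] B:[ack] C:[] D:[]
After 2 (send(from=C, to=B, msg='bye')): A:[] B:[ack,bye] C:[] D:[]
After 3 (send(from=C, to=A, msg='done')): A:[done] B:[ack,bye] C:[] D:[]
After 4 (send(from=D, to=C, msg='req')): A:[done] B:[ack,bye] C:[req] D:[]
After 5 (send(from=D, to=B, msg='stop')): A:[done] B:[ack,bye,stop] C:[req] D:[]
After 6 (send(from=C, to=A, msg='sync')): A:[done,sync] B:[ack,bye,stop] C:[req] D:[]
After 7 (process(A)): A:[sync] B:[ack,bye,stop] C:[req] D:[]
After 8 (send(from=B, to=C, msg='start')): A:[sync] B:[ack,bye,stop] C:[req,start] D:[]
After 9 (process(B)): A:[sync] B:[bye,stop] C:[req,start] D:[]
After 10 (send(from=B, to=A, msg='ping')): A:[sync,ping] B:[bye,stop] C:[req,start] D:[]
After 11 (process(D)): A:[sync,ping] B:[bye,stop] C:[req,start] D:[]

Answer: 0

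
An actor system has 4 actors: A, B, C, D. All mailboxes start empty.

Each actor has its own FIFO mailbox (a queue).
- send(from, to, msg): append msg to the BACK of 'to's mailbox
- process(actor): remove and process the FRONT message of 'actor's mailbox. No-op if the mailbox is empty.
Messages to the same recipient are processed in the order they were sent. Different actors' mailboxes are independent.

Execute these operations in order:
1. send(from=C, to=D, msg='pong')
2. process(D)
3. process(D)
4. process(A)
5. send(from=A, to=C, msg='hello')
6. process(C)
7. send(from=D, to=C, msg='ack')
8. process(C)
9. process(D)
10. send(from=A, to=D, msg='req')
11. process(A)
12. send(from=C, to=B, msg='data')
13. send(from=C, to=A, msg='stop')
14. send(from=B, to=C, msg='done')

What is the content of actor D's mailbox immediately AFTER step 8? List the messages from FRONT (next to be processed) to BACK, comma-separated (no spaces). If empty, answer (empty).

After 1 (send(from=C, to=D, msg='pong')): A:[] B:[] C:[] D:[pong]
After 2 (process(D)): A:[] B:[] C:[] D:[]
After 3 (process(D)): A:[] B:[] C:[] D:[]
After 4 (process(A)): A:[] B:[] C:[] D:[]
After 5 (send(from=A, to=C, msg='hello')): A:[] B:[] C:[hello] D:[]
After 6 (process(C)): A:[] B:[] C:[] D:[]
After 7 (send(from=D, to=C, msg='ack')): A:[] B:[] C:[ack] D:[]
After 8 (process(C)): A:[] B:[] C:[] D:[]

(empty)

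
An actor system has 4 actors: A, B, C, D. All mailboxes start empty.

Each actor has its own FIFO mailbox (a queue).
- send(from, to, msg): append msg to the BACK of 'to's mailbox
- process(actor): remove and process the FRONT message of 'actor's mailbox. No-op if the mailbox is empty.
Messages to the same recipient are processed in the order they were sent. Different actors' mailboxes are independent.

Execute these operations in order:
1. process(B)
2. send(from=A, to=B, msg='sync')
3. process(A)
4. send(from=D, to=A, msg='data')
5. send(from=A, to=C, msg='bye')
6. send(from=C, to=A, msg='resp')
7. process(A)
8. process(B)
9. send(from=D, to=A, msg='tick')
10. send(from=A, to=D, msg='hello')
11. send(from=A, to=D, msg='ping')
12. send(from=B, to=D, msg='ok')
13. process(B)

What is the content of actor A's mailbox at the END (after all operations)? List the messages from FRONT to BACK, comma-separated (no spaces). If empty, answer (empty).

After 1 (process(B)): A:[] B:[] C:[] D:[]
After 2 (send(from=A, to=B, msg='sync')): A:[] B:[sync] C:[] D:[]
After 3 (process(A)): A:[] B:[sync] C:[] D:[]
After 4 (send(from=D, to=A, msg='data')): A:[data] B:[sync] C:[] D:[]
After 5 (send(from=A, to=C, msg='bye')): A:[data] B:[sync] C:[bye] D:[]
After 6 (send(from=C, to=A, msg='resp')): A:[data,resp] B:[sync] C:[bye] D:[]
After 7 (process(A)): A:[resp] B:[sync] C:[bye] D:[]
After 8 (process(B)): A:[resp] B:[] C:[bye] D:[]
After 9 (send(from=D, to=A, msg='tick')): A:[resp,tick] B:[] C:[bye] D:[]
After 10 (send(from=A, to=D, msg='hello')): A:[resp,tick] B:[] C:[bye] D:[hello]
After 11 (send(from=A, to=D, msg='ping')): A:[resp,tick] B:[] C:[bye] D:[hello,ping]
After 12 (send(from=B, to=D, msg='ok')): A:[resp,tick] B:[] C:[bye] D:[hello,ping,ok]
After 13 (process(B)): A:[resp,tick] B:[] C:[bye] D:[hello,ping,ok]

Answer: resp,tick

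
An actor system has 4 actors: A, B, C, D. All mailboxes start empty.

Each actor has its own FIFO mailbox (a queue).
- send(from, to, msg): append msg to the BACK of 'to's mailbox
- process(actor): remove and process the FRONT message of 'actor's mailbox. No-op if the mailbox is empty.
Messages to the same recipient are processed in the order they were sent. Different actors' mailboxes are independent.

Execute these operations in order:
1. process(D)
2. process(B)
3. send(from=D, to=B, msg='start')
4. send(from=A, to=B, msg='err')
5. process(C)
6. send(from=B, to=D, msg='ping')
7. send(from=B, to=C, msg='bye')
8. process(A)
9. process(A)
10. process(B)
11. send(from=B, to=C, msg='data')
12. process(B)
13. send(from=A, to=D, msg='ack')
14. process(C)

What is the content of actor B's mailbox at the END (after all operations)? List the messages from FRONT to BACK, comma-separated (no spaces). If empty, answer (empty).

After 1 (process(D)): A:[] B:[] C:[] D:[]
After 2 (process(B)): A:[] B:[] C:[] D:[]
After 3 (send(from=D, to=B, msg='start')): A:[] B:[start] C:[] D:[]
After 4 (send(from=A, to=B, msg='err')): A:[] B:[start,err] C:[] D:[]
After 5 (process(C)): A:[] B:[start,err] C:[] D:[]
After 6 (send(from=B, to=D, msg='ping')): A:[] B:[start,err] C:[] D:[ping]
After 7 (send(from=B, to=C, msg='bye')): A:[] B:[start,err] C:[bye] D:[ping]
After 8 (process(A)): A:[] B:[start,err] C:[bye] D:[ping]
After 9 (process(A)): A:[] B:[start,err] C:[bye] D:[ping]
After 10 (process(B)): A:[] B:[err] C:[bye] D:[ping]
After 11 (send(from=B, to=C, msg='data')): A:[] B:[err] C:[bye,data] D:[ping]
After 12 (process(B)): A:[] B:[] C:[bye,data] D:[ping]
After 13 (send(from=A, to=D, msg='ack')): A:[] B:[] C:[bye,data] D:[ping,ack]
After 14 (process(C)): A:[] B:[] C:[data] D:[ping,ack]

Answer: (empty)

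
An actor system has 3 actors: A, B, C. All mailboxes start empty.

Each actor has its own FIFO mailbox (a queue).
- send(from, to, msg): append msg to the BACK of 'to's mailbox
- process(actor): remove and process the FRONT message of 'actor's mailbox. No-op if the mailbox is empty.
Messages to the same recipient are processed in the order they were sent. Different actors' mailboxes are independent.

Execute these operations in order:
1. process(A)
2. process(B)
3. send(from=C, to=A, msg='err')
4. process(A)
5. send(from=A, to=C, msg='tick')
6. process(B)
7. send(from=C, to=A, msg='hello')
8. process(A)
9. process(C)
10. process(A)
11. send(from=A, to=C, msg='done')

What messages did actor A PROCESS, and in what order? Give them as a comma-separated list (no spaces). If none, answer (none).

After 1 (process(A)): A:[] B:[] C:[]
After 2 (process(B)): A:[] B:[] C:[]
After 3 (send(from=C, to=A, msg='err')): A:[err] B:[] C:[]
After 4 (process(A)): A:[] B:[] C:[]
After 5 (send(from=A, to=C, msg='tick')): A:[] B:[] C:[tick]
After 6 (process(B)): A:[] B:[] C:[tick]
After 7 (send(from=C, to=A, msg='hello')): A:[hello] B:[] C:[tick]
After 8 (process(A)): A:[] B:[] C:[tick]
After 9 (process(C)): A:[] B:[] C:[]
After 10 (process(A)): A:[] B:[] C:[]
After 11 (send(from=A, to=C, msg='done')): A:[] B:[] C:[done]

Answer: err,hello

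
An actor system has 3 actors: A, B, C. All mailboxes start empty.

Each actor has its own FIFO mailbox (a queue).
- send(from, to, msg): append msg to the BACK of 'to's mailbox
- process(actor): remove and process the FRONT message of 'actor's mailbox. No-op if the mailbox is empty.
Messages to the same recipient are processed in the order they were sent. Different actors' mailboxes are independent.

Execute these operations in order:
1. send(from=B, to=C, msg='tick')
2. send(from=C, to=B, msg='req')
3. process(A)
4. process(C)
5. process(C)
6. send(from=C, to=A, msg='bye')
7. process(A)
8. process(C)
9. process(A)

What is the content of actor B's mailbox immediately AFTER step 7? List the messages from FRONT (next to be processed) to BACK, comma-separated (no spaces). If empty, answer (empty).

After 1 (send(from=B, to=C, msg='tick')): A:[] B:[] C:[tick]
After 2 (send(from=C, to=B, msg='req')): A:[] B:[req] C:[tick]
After 3 (process(A)): A:[] B:[req] C:[tick]
After 4 (process(C)): A:[] B:[req] C:[]
After 5 (process(C)): A:[] B:[req] C:[]
After 6 (send(from=C, to=A, msg='bye')): A:[bye] B:[req] C:[]
After 7 (process(A)): A:[] B:[req] C:[]

req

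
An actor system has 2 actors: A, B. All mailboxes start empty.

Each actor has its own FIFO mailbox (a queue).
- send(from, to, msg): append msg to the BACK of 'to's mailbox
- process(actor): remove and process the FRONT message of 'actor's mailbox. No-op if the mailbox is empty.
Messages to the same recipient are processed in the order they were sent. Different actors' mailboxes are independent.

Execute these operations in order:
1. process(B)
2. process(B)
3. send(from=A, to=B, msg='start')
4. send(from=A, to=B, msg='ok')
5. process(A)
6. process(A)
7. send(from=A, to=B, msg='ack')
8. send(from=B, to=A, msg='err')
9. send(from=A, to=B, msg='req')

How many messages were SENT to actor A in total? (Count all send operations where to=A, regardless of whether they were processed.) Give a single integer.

After 1 (process(B)): A:[] B:[]
After 2 (process(B)): A:[] B:[]
After 3 (send(from=A, to=B, msg='start')): A:[] B:[start]
After 4 (send(from=A, to=B, msg='ok')): A:[] B:[start,ok]
After 5 (process(A)): A:[] B:[start,ok]
After 6 (process(A)): A:[] B:[start,ok]
After 7 (send(from=A, to=B, msg='ack')): A:[] B:[start,ok,ack]
After 8 (send(from=B, to=A, msg='err')): A:[err] B:[start,ok,ack]
After 9 (send(from=A, to=B, msg='req')): A:[err] B:[start,ok,ack,req]

Answer: 1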